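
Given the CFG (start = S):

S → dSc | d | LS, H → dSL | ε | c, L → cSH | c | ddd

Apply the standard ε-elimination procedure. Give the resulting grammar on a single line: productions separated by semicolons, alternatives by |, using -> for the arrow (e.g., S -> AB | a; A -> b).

S -> d | LS | dSc; H -> c | dSL; L -> c | cS | cSH | ddd

Nullable set: {H}.
Drop H -> ε.
L -> cSH: H nullable, giving cS | cSH.
Unchanged (no nullable symbols): S -> LS; S -> d; S -> dSc; H -> c; H -> dSL; L -> c; L -> ddd.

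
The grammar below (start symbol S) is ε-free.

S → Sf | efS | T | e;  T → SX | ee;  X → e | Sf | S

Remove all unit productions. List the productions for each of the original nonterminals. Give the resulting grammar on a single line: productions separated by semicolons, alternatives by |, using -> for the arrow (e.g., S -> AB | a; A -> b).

Unit productions: S->T, X->S.
Unit pairs (A ⇒* B via units): (S,T), (X,S), (X,T).
S: inherits non-unit rules of {S, T} → SX | Sf | e | ee | efS.
T: inherits non-unit rules of {T} → SX | ee.
X: inherits non-unit rules of {S, T, X} → SX | Sf | e | ee | efS.

S -> e | SX | Sf | ee | efS; T -> SX | ee; X -> e | SX | Sf | ee | efS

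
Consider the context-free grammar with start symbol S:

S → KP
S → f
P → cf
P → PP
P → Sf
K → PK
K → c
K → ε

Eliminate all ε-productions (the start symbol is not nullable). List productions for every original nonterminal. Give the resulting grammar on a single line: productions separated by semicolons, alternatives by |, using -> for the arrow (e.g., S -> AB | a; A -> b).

S -> P | f | KP; K -> P | c | PK; P -> PP | Sf | cf

Nullable set: {K}.
S -> KP: K nullable, giving KP | P.
Drop K -> ε.
K -> PK: K nullable, giving P | PK.
Unchanged (no nullable symbols): S -> f; K -> c; P -> PP; P -> Sf; P -> cf.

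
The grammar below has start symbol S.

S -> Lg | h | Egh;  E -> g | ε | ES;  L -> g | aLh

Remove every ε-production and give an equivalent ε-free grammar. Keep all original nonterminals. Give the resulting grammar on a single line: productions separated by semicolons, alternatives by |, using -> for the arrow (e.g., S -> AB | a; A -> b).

S -> h | Lg | gh | Egh; E -> S | g | ES; L -> g | aLh

Nullable set: {E}.
S -> Egh: E nullable, giving Egh | gh.
Drop E -> ε.
E -> ES: E nullable, giving ES | S.
Unchanged (no nullable symbols): S -> Lg; S -> h; E -> g; L -> aLh; L -> g.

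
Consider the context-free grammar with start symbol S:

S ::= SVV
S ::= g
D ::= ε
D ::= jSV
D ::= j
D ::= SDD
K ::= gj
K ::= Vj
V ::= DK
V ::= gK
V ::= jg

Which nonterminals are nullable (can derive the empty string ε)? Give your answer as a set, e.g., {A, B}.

{D}

Directly nullable (have an ε-rule): {D}.
Not nullable: K, S, V — each has a terminal in every rule's right-hand side or depends on a non-nullable symbol.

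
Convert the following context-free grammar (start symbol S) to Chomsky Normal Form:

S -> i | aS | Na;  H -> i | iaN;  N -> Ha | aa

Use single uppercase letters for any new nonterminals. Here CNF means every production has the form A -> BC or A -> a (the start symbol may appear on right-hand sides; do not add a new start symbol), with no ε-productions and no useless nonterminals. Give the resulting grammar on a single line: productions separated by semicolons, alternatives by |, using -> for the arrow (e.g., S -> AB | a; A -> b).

S -> i | BS | NB; A -> i; B -> a; C -> BN; H -> i | AC; N -> BB | HB

No ε-productions.
No unit productions to eliminate.
TERM: introduce B -> a, A -> i and substitute in every rule of length ≥2.
BIN: H -> ABN becomes H -> AC, C -> BN.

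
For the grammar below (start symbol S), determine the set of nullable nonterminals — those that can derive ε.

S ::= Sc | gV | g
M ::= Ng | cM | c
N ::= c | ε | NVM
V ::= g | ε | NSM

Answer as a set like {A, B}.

{N, V}

Directly nullable (have an ε-rule): {N, V}.
Not nullable: M, S — each has a terminal in every rule's right-hand side or depends on a non-nullable symbol.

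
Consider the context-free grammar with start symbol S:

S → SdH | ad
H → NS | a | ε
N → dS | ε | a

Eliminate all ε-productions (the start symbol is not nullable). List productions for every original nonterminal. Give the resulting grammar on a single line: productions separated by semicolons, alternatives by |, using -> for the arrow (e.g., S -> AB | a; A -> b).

S -> Sd | ad | SdH; H -> S | a | NS; N -> a | dS

Nullable set: {H, N}.
S -> SdH: H nullable, giving Sd | SdH.
Drop H -> ε.
H -> NS: N nullable, giving NS | S.
Drop N -> ε.
Unchanged (no nullable symbols): S -> ad; H -> a; N -> a; N -> dS.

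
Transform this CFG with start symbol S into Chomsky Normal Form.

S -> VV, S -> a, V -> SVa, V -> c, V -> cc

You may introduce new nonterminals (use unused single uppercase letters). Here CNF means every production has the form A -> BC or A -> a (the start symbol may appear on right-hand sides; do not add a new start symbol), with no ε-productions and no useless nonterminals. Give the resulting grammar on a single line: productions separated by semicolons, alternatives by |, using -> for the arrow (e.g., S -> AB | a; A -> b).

S -> a | VV; A -> a; B -> c; C -> VA; V -> c | BB | SC

No ε-productions.
No unit productions to eliminate.
TERM: introduce A -> a, B -> c and substitute in every rule of length ≥2.
BIN: V -> SVA becomes V -> SC, C -> VA.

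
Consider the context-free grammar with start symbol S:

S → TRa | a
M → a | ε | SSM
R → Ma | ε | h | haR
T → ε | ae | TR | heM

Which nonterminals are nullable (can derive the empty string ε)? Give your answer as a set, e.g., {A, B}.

Directly nullable (have an ε-rule): {M, R, T}.
Not nullable: S — each has a terminal in every rule's right-hand side or depends on a non-nullable symbol.

{M, R, T}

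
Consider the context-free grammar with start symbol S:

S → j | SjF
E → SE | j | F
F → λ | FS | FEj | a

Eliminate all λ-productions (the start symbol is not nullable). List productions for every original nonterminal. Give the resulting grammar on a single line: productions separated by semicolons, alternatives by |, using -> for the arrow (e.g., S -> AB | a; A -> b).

Nullable set: {E, F}.
S -> SjF: F nullable, giving Sj | SjF.
E -> F: F nullable, giving F.
E -> SE: E nullable, giving S | SE.
Drop F -> λ.
F -> FEj: F, E nullable, giving Ej | FEj | Fj | j.
F -> FS: F nullable, giving FS | S.
Unchanged (no nullable symbols): S -> j; E -> j; F -> a.

S -> j | Sj | SjF; E -> F | S | j | SE; F -> S | a | j | Ej | FS | Fj | FEj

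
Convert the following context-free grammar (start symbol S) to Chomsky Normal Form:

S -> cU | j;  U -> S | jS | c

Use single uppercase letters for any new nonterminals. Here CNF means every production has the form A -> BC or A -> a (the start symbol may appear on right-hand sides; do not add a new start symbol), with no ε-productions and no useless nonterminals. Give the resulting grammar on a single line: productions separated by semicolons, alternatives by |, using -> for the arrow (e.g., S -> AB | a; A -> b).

S -> j | AU; A -> c; B -> j; U -> c | j | AU | BS

No ε-productions.
After unit-elimination: S -> j | cU; U -> c | j | cU | jS.
TERM: introduce A -> c, B -> j and substitute in every rule of length ≥2.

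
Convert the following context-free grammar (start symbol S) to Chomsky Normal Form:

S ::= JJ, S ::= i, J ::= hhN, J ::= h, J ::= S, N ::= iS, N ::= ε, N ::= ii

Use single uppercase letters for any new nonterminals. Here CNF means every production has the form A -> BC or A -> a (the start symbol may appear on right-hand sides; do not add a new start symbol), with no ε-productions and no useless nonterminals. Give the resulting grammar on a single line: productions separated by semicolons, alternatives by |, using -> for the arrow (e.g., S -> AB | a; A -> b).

Nullable: {N}; after ε-elimination: S -> i | JJ; J -> S | h | hh | hhN; N -> iS | ii.
After unit-elimination: S -> i | JJ; J -> h | i | JJ | hh | hhN; N -> iS | ii.
TERM: introduce A -> h, B -> i and substitute in every rule of length ≥2.
BIN: J -> AAN becomes J -> AC, C -> AN.

S -> i | JJ; A -> h; B -> i; C -> AN; J -> h | i | AA | AC | JJ; N -> BB | BS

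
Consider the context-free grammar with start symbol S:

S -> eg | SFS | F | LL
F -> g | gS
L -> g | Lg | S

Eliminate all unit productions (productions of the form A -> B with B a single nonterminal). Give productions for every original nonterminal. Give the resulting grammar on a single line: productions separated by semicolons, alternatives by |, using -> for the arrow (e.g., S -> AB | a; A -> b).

S -> g | LL | eg | gS | SFS; F -> g | gS; L -> g | LL | Lg | eg | gS | SFS

Unit productions: L->S, S->F.
Unit pairs (A ⇒* B via units): (L,F), (L,S), (S,F).
S: inherits non-unit rules of {F, S} → LL | SFS | eg | g | gS.
F: inherits non-unit rules of {F} → g | gS.
L: inherits non-unit rules of {F, L, S} → LL | Lg | SFS | eg | g | gS.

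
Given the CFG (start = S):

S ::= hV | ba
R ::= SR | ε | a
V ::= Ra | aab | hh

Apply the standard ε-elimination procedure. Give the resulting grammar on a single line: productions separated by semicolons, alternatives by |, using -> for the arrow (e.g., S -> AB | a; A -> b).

Nullable set: {R}.
Drop R -> ε.
R -> SR: R nullable, giving S | SR.
V -> Ra: R nullable, giving Ra | a.
Unchanged (no nullable symbols): S -> ba; S -> hV; R -> a; V -> aab; V -> hh.

S -> ba | hV; R -> S | a | SR; V -> a | Ra | hh | aab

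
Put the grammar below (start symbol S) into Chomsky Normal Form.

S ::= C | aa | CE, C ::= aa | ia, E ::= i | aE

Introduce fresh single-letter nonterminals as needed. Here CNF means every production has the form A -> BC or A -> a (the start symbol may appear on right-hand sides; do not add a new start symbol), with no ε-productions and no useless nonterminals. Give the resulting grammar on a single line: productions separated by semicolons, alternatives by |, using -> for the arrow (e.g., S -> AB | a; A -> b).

No ε-productions.
After unit-elimination: S -> CE | aa | ia; C -> aa | ia; E -> i | aE.
TERM: introduce A -> a, B -> i and substitute in every rule of length ≥2.

S -> AA | BA | CE; A -> a; B -> i; C -> AA | BA; E -> i | AE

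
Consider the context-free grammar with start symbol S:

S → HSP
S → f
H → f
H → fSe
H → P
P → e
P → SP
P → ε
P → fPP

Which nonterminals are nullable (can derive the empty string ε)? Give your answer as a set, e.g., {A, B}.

Directly nullable (have an ε-rule): {P}.
H is nullable via H -> P (every symbol on the right is already known nullable).
Not nullable: S — each has a terminal in every rule's right-hand side or depends on a non-nullable symbol.

{H, P}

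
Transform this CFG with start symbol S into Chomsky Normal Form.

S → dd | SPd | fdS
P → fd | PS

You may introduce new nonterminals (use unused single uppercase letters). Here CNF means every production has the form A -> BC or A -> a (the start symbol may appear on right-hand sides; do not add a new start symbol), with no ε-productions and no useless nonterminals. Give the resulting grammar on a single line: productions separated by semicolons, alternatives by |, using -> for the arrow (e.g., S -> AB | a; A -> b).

No ε-productions.
No unit productions to eliminate.
TERM: introduce B -> d, A -> f and substitute in every rule of length ≥2.
BIN: S -> ABS becomes S -> AC, C -> BS; S -> SPB becomes S -> SD, D -> PB.

S -> AC | BB | SD; A -> f; B -> d; C -> BS; D -> PB; P -> AB | PS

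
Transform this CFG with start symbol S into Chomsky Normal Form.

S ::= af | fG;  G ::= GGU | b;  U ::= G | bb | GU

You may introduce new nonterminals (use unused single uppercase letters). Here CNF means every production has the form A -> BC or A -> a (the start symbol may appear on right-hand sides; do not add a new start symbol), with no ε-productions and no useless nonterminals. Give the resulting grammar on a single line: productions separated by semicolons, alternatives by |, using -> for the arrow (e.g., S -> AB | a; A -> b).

No ε-productions.
After unit-elimination: S -> af | fG; G -> b | GGU; U -> b | GU | bb | GGU.
TERM: introduce A -> a, C -> b, B -> f and substitute in every rule of length ≥2.
BIN: G -> GGU becomes G -> GD, D -> GU; U -> GGU becomes U -> GE, E -> GU.

S -> AB | BG; A -> a; B -> f; C -> b; D -> GU; E -> GU; G -> b | GD; U -> b | CC | GE | GU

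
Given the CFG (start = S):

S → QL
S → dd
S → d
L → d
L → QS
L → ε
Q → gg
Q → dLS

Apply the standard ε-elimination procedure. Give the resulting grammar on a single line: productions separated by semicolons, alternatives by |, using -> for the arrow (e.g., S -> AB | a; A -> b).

Nullable set: {L}.
S -> QL: L nullable, giving Q | QL.
Drop L -> ε.
Q -> dLS: L nullable, giving dLS | dS.
Unchanged (no nullable symbols): S -> d; S -> dd; L -> QS; L -> d; Q -> gg.

S -> Q | d | QL | dd; L -> d | QS; Q -> dS | gg | dLS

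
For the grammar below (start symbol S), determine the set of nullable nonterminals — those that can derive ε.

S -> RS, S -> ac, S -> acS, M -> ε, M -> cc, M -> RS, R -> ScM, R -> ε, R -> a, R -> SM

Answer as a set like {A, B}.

{M, R}

Directly nullable (have an ε-rule): {M, R}.
Not nullable: S — each has a terminal in every rule's right-hand side or depends on a non-nullable symbol.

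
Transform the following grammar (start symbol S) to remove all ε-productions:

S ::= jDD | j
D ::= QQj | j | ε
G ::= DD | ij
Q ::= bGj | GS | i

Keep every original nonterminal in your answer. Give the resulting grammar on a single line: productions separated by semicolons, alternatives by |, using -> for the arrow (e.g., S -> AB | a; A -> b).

Nullable set: {D, G}.
S -> jDD: D, D nullable, giving j | jD | jDD.
Drop D -> ε.
G -> DD: D, D nullable, giving D | DD.
Q -> GS: G nullable, giving GS | S.
Q -> bGj: G nullable, giving bGj | bj.
Unchanged (no nullable symbols): S -> j; D -> QQj; D -> j; G -> ij; Q -> i.

S -> j | jD | jDD; D -> j | QQj; G -> D | DD | ij; Q -> S | i | GS | bj | bGj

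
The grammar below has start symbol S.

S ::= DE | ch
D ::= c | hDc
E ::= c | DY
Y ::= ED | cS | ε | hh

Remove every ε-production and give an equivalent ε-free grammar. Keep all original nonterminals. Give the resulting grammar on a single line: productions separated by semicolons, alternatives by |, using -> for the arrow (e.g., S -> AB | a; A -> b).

Nullable set: {Y}.
E -> DY: Y nullable, giving D | DY.
Drop Y -> ε.
Unchanged (no nullable symbols): S -> DE; S -> ch; D -> c; D -> hDc; E -> c; Y -> ED; Y -> cS; Y -> hh.

S -> DE | ch; D -> c | hDc; E -> D | c | DY; Y -> ED | cS | hh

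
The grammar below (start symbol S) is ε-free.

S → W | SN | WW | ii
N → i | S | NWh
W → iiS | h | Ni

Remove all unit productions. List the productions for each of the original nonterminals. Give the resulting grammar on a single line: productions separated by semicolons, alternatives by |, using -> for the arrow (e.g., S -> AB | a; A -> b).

S -> h | Ni | SN | WW | ii | iiS; N -> h | i | Ni | SN | WW | ii | NWh | iiS; W -> h | Ni | iiS

Unit productions: N->S, S->W.
Unit pairs (A ⇒* B via units): (N,S), (N,W), (S,W).
S: inherits non-unit rules of {S, W} → Ni | SN | WW | h | ii | iiS.
N: inherits non-unit rules of {N, S, W} → NWh | Ni | SN | WW | h | i | ii | iiS.
W: inherits non-unit rules of {W} → Ni | h | iiS.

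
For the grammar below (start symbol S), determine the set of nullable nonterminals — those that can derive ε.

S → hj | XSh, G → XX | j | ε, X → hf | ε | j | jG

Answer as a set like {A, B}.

{G, X}

Directly nullable (have an ε-rule): {G, X}.
Not nullable: S — each has a terminal in every rule's right-hand side or depends on a non-nullable symbol.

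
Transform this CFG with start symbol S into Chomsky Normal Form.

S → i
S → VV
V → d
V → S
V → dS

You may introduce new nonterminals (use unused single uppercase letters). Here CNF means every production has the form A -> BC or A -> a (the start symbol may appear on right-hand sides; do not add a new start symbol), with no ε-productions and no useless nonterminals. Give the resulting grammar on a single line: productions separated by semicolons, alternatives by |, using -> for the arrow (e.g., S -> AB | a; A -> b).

S -> i | VV; A -> d; V -> d | i | AS | VV

No ε-productions.
After unit-elimination: S -> i | VV; V -> d | i | VV | dS.
TERM: introduce A -> d and substitute in every rule of length ≥2.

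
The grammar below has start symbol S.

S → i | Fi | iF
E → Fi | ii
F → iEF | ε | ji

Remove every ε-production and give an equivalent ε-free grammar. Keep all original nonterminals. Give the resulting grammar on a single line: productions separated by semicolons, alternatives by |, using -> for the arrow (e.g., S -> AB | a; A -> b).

Nullable set: {F}.
S -> Fi: F nullable, giving Fi | i.
S -> iF: F nullable, giving i | iF.
E -> Fi: F nullable, giving Fi | i.
Drop F -> ε.
F -> iEF: F nullable, giving iE | iEF.
Unchanged (no nullable symbols): S -> i; E -> ii; F -> ji.

S -> i | Fi | iF; E -> i | Fi | ii; F -> iE | ji | iEF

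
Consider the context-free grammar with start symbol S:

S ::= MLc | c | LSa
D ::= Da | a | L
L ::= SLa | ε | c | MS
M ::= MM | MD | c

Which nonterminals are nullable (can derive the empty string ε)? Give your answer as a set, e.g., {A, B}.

{D, L}

Directly nullable (have an ε-rule): {L}.
D is nullable via D -> L (every symbol on the right is already known nullable).
Not nullable: M, S — each has a terminal in every rule's right-hand side or depends on a non-nullable symbol.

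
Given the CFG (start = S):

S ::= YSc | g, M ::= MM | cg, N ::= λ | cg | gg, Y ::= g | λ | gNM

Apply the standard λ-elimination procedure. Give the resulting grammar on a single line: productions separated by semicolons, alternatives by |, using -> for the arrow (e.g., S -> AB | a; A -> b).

S -> g | Sc | YSc; M -> MM | cg; N -> cg | gg; Y -> g | gM | gNM

Nullable set: {N, Y}.
S -> YSc: Y nullable, giving Sc | YSc.
Drop N -> λ.
Drop Y -> λ.
Y -> gNM: N nullable, giving gM | gNM.
Unchanged (no nullable symbols): S -> g; M -> MM; M -> cg; N -> cg; N -> gg; Y -> g.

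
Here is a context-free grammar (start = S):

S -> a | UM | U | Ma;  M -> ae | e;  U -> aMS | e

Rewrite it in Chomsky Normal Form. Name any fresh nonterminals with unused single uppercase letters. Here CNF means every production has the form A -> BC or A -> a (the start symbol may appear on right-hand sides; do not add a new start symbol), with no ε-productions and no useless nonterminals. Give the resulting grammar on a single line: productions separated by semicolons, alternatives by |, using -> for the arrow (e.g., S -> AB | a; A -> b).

No ε-productions.
After unit-elimination: S -> a | e | Ma | UM | aMS; M -> e | ae; U -> e | aMS.
TERM: introduce A -> a, B -> e and substitute in every rule of length ≥2.
BIN: S -> AMS becomes S -> AC, C -> MS; U -> AMS becomes U -> AD, D -> MS.

S -> a | e | AC | MA | UM; A -> a; B -> e; C -> MS; D -> MS; M -> e | AB; U -> e | AD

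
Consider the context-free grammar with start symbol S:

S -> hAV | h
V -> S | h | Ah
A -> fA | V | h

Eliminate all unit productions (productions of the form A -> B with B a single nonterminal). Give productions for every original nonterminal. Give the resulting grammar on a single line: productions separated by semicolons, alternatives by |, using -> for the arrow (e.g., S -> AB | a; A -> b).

S -> h | hAV; A -> h | Ah | fA | hAV; V -> h | Ah | hAV

Unit productions: A->V, V->S.
Unit pairs (A ⇒* B via units): (A,S), (A,V), (V,S).
S: inherits non-unit rules of {S} → h | hAV.
A: inherits non-unit rules of {A, S, V} → Ah | fA | h | hAV.
V: inherits non-unit rules of {S, V} → Ah | h | hAV.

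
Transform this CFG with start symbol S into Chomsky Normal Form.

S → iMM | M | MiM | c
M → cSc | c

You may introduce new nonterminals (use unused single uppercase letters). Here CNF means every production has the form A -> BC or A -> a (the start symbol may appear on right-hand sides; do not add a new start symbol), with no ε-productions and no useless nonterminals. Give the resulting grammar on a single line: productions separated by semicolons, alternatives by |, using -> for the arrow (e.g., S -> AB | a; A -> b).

No ε-productions.
After unit-elimination: S -> c | MiM | cSc | iMM; M -> c | cSc.
TERM: introduce A -> c, B -> i and substitute in every rule of length ≥2.
BIN: M -> ASA becomes M -> AC, C -> SA; S -> ASA becomes S -> AD, D -> SA; S -> BMM becomes S -> BE, E -> MM; S -> MBM becomes S -> MF, F -> BM.

S -> c | AD | BE | MF; A -> c; B -> i; C -> SA; D -> SA; E -> MM; F -> BM; M -> c | AC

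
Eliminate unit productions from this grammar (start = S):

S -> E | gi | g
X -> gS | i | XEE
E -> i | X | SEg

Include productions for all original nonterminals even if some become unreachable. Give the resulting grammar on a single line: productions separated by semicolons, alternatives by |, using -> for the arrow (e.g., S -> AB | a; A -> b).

S -> g | i | gS | gi | SEg | XEE; E -> i | gS | SEg | XEE; X -> i | gS | XEE

Unit productions: E->X, S->E.
Unit pairs (A ⇒* B via units): (E,X), (S,E), (S,X).
S: inherits non-unit rules of {E, S, X} → SEg | XEE | g | gS | gi | i.
E: inherits non-unit rules of {E, X} → SEg | XEE | gS | i.
X: inherits non-unit rules of {X} → XEE | gS | i.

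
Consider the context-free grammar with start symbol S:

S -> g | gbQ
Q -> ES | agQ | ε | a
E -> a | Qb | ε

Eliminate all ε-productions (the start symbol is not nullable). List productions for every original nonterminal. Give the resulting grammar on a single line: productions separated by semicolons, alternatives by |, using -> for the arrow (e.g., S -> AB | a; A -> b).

S -> g | gb | gbQ; E -> a | b | Qb; Q -> S | a | ES | ag | agQ

Nullable set: {E, Q}.
S -> gbQ: Q nullable, giving gb | gbQ.
Drop E -> ε.
E -> Qb: Q nullable, giving Qb | b.
Drop Q -> ε.
Q -> ES: E nullable, giving ES | S.
Q -> agQ: Q nullable, giving ag | agQ.
Unchanged (no nullable symbols): S -> g; E -> a; Q -> a.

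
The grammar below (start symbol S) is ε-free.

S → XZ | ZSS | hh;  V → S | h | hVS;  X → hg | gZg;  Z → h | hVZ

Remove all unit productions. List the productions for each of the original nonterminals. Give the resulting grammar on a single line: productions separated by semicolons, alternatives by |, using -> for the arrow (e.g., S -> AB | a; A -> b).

Unit productions: V->S.
Unit pairs (A ⇒* B via units): (V,S).
S: inherits non-unit rules of {S} → XZ | ZSS | hh.
V: inherits non-unit rules of {S, V} → XZ | ZSS | h | hVS | hh.
X: inherits non-unit rules of {X} → gZg | hg.
Z: inherits non-unit rules of {Z} → h | hVZ.

S -> XZ | hh | ZSS; V -> h | XZ | hh | ZSS | hVS; X -> hg | gZg; Z -> h | hVZ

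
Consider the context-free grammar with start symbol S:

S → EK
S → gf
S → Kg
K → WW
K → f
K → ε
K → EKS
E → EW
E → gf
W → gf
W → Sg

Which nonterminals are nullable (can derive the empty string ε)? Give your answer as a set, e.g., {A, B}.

Directly nullable (have an ε-rule): {K}.
Not nullable: E, S, W — each has a terminal in every rule's right-hand side or depends on a non-nullable symbol.

{K}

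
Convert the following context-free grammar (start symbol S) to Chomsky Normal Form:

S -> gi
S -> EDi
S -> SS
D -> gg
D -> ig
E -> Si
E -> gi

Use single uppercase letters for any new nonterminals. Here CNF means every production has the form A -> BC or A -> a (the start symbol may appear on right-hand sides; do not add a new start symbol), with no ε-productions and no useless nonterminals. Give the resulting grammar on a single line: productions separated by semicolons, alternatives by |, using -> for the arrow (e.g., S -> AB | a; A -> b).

No ε-productions.
No unit productions to eliminate.
TERM: introduce A -> g, B -> i and substitute in every rule of length ≥2.
BIN: S -> EDB becomes S -> EC, C -> DB.

S -> AB | EC | SS; A -> g; B -> i; C -> DB; D -> AA | BA; E -> AB | SB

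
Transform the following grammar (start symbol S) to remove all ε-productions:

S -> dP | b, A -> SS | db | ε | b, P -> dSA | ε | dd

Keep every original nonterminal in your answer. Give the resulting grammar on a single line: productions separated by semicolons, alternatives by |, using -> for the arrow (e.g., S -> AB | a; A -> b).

Nullable set: {A, P}.
S -> dP: P nullable, giving d | dP.
Drop A -> ε.
Drop P -> ε.
P -> dSA: A nullable, giving dS | dSA.
Unchanged (no nullable symbols): S -> b; A -> SS; A -> b; A -> db; P -> dd.

S -> b | d | dP; A -> b | SS | db; P -> dS | dd | dSA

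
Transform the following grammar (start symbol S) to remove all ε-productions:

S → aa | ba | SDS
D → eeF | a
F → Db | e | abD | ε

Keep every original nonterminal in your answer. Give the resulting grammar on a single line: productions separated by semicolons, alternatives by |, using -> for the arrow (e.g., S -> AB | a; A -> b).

Nullable set: {F}.
D -> eeF: F nullable, giving ee | eeF.
Drop F -> ε.
Unchanged (no nullable symbols): S -> SDS; S -> aa; S -> ba; D -> a; F -> Db; F -> abD; F -> e.

S -> aa | ba | SDS; D -> a | ee | eeF; F -> e | Db | abD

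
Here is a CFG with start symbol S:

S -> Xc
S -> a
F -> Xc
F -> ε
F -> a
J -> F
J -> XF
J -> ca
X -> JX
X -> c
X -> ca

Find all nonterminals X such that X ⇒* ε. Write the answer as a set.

{F, J}

Directly nullable (have an ε-rule): {F}.
J is nullable via J -> F (every symbol on the right is already known nullable).
Not nullable: S, X — each has a terminal in every rule's right-hand side or depends on a non-nullable symbol.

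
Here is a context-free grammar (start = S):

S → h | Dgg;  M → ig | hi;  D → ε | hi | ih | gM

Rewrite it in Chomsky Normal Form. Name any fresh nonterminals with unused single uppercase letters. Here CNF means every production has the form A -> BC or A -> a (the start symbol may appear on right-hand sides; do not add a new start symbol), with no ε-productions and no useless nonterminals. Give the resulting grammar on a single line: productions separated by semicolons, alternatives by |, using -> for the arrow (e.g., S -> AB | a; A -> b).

Nullable: {D}; after ε-elimination: S -> h | gg | Dgg; D -> gM | hi | ih; M -> hi | ig.
No unit productions to eliminate.
TERM: introduce A -> g, B -> h, C -> i and substitute in every rule of length ≥2.
BIN: S -> DAA becomes S -> DE, E -> AA.

S -> h | AA | DE; A -> g; B -> h; C -> i; D -> AM | BC | CB; E -> AA; M -> BC | CA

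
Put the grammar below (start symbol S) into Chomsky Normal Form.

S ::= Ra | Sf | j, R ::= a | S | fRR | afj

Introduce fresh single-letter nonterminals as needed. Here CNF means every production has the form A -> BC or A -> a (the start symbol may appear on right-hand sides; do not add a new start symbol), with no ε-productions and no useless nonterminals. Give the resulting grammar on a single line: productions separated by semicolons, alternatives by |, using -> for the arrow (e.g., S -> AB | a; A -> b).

No ε-productions.
After unit-elimination: S -> j | Ra | Sf; R -> a | j | Ra | Sf | afj | fRR.
TERM: introduce A -> a, B -> f, C -> j and substitute in every rule of length ≥2.
BIN: R -> ABC becomes R -> AD, D -> BC; R -> BRR becomes R -> BE, E -> RR.

S -> j | RA | SB; A -> a; B -> f; C -> j; D -> BC; E -> RR; R -> a | j | AD | BE | RA | SB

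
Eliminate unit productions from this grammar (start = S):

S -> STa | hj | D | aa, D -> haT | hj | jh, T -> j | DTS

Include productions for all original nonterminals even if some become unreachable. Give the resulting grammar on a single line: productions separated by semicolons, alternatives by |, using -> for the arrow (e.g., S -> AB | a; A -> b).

S -> aa | hj | jh | STa | haT; D -> hj | jh | haT; T -> j | DTS

Unit productions: S->D.
Unit pairs (A ⇒* B via units): (S,D).
S: inherits non-unit rules of {D, S} → STa | aa | haT | hj | jh.
D: inherits non-unit rules of {D} → haT | hj | jh.
T: inherits non-unit rules of {T} → DTS | j.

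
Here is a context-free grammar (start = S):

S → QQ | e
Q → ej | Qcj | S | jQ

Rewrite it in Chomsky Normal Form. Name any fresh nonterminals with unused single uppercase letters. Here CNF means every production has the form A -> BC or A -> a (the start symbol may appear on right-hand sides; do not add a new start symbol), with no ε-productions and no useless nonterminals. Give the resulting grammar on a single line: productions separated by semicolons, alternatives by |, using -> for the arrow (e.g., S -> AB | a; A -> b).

No ε-productions.
After unit-elimination: S -> e | QQ; Q -> e | QQ | ej | jQ | Qcj.
TERM: introduce A -> c, C -> e, B -> j and substitute in every rule of length ≥2.
BIN: Q -> QAB becomes Q -> QD, D -> AB.

S -> e | QQ; A -> c; B -> j; C -> e; D -> AB; Q -> e | BQ | CB | QD | QQ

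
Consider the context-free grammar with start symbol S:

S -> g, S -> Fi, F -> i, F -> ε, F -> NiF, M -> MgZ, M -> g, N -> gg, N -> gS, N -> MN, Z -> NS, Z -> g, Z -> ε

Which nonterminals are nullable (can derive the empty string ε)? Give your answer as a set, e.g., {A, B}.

{F, Z}

Directly nullable (have an ε-rule): {F, Z}.
Not nullable: M, N, S — each has a terminal in every rule's right-hand side or depends on a non-nullable symbol.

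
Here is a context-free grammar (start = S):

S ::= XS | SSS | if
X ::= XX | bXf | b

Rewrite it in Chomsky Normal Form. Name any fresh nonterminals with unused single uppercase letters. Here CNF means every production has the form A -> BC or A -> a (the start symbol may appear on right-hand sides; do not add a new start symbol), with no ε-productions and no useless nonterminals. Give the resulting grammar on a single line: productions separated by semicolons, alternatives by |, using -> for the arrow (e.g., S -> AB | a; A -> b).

No ε-productions.
No unit productions to eliminate.
TERM: introduce C -> b, B -> f, A -> i and substitute in every rule of length ≥2.
BIN: S -> SSS becomes S -> SD, D -> SS; X -> CXB becomes X -> CE, E -> XB.

S -> AB | SD | XS; A -> i; B -> f; C -> b; D -> SS; E -> XB; X -> b | CE | XX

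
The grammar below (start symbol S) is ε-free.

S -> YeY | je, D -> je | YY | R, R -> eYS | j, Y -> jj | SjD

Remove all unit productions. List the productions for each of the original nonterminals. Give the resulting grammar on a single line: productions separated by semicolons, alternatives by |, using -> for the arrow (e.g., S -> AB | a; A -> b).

Unit productions: D->R.
Unit pairs (A ⇒* B via units): (D,R).
S: inherits non-unit rules of {S} → YeY | je.
D: inherits non-unit rules of {D, R} → YY | eYS | j | je.
R: inherits non-unit rules of {R} → eYS | j.
Y: inherits non-unit rules of {Y} → SjD | jj.

S -> je | YeY; D -> j | YY | je | eYS; R -> j | eYS; Y -> jj | SjD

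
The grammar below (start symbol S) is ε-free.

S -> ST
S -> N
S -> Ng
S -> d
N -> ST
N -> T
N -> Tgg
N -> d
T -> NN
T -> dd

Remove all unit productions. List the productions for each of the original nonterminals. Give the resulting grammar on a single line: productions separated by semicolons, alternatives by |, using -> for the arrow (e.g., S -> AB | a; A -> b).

Unit productions: N->T, S->N.
Unit pairs (A ⇒* B via units): (N,T), (S,N), (S,T).
S: inherits non-unit rules of {N, S, T} → NN | Ng | ST | Tgg | d | dd.
N: inherits non-unit rules of {N, T} → NN | ST | Tgg | d | dd.
T: inherits non-unit rules of {T} → NN | dd.

S -> d | NN | Ng | ST | dd | Tgg; N -> d | NN | ST | dd | Tgg; T -> NN | dd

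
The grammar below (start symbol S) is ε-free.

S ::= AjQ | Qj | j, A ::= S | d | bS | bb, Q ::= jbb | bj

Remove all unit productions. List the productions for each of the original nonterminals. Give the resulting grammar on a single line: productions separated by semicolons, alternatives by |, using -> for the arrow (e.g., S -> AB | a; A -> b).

S -> j | Qj | AjQ; A -> d | j | Qj | bS | bb | AjQ; Q -> bj | jbb

Unit productions: A->S.
Unit pairs (A ⇒* B via units): (A,S).
S: inherits non-unit rules of {S} → AjQ | Qj | j.
A: inherits non-unit rules of {A, S} → AjQ | Qj | bS | bb | d | j.
Q: inherits non-unit rules of {Q} → bj | jbb.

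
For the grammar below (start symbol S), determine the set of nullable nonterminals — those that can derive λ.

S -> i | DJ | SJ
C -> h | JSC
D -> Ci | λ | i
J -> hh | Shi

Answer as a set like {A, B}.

{D}

Directly nullable (have an ε-rule): {D}.
Not nullable: C, J, S — each has a terminal in every rule's right-hand side or depends on a non-nullable symbol.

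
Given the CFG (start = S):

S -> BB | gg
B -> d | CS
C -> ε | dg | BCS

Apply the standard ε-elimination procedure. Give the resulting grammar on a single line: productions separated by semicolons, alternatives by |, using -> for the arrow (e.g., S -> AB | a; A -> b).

S -> BB | gg; B -> S | d | CS; C -> BS | dg | BCS

Nullable set: {C}.
B -> CS: C nullable, giving CS | S.
Drop C -> ε.
C -> BCS: C nullable, giving BCS | BS.
Unchanged (no nullable symbols): S -> BB; S -> gg; B -> d; C -> dg.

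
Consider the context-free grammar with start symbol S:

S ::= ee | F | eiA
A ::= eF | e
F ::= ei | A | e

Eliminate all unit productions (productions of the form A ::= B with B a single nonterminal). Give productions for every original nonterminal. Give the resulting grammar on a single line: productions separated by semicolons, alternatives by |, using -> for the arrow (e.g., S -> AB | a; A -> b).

Unit productions: F->A, S->F.
Unit pairs (A ⇒* B via units): (F,A), (S,A), (S,F).
S: inherits non-unit rules of {A, F, S} → e | eF | ee | ei | eiA.
A: inherits non-unit rules of {A} → e | eF.
F: inherits non-unit rules of {A, F} → e | eF | ei.

S -> e | eF | ee | ei | eiA; A -> e | eF; F -> e | eF | ei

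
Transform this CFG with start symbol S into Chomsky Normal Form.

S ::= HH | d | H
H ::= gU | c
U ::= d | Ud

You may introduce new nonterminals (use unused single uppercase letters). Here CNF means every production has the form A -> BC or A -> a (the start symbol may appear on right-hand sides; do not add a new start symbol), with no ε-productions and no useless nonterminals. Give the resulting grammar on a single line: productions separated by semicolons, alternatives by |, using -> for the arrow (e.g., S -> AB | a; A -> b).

No ε-productions.
After unit-elimination: S -> c | d | HH | gU; H -> c | gU; U -> d | Ud.
TERM: introduce B -> d, A -> g and substitute in every rule of length ≥2.

S -> c | d | AU | HH; A -> g; B -> d; H -> c | AU; U -> d | UB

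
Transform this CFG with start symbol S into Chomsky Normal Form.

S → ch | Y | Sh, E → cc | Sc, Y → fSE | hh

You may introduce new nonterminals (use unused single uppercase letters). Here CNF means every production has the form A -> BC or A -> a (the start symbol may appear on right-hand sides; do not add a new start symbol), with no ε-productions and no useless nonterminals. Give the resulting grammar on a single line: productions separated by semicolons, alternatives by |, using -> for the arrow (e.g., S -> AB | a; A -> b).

S -> AB | BB | CD | SB; A -> c; B -> h; C -> f; D -> SE; E -> AA | SA

No ε-productions.
After unit-elimination: S -> Sh | ch | hh | fSE; E -> Sc | cc; Y -> hh | fSE.
TERM: introduce A -> c, C -> f, B -> h and substitute in every rule of length ≥2.
BIN: S -> CSE becomes S -> CD, D -> SE; Y -> CSE becomes Y -> CF, F -> SE.
Drop unreachable/unproductive: Y.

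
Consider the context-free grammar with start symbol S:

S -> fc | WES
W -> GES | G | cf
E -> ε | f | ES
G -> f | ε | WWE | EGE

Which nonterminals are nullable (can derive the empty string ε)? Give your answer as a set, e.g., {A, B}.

Directly nullable (have an ε-rule): {E, G}.
W is nullable via W -> G (every symbol on the right is already known nullable).
Not nullable: S — each has a terminal in every rule's right-hand side or depends on a non-nullable symbol.

{E, G, W}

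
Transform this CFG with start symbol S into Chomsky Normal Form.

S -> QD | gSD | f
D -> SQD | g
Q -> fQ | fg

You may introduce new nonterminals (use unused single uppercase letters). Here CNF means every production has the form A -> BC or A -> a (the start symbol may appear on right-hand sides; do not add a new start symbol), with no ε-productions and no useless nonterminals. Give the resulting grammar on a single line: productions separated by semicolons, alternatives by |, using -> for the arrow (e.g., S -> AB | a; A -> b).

S -> f | BE | QD; A -> f; B -> g; C -> QD; D -> g | SC; E -> SD; Q -> AB | AQ

No ε-productions.
No unit productions to eliminate.
TERM: introduce A -> f, B -> g and substitute in every rule of length ≥2.
BIN: D -> SQD becomes D -> SC, C -> QD; S -> BSD becomes S -> BE, E -> SD.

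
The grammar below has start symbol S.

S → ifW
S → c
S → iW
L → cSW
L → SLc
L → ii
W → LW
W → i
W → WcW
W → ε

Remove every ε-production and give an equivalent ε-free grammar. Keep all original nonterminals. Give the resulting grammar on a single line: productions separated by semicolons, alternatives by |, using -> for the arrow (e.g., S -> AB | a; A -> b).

S -> c | i | iW | if | ifW; L -> cS | ii | SLc | cSW; W -> L | c | i | LW | Wc | cW | WcW

Nullable set: {W}.
S -> iW: W nullable, giving i | iW.
S -> ifW: W nullable, giving if | ifW.
L -> cSW: W nullable, giving cS | cSW.
Drop W -> ε.
W -> LW: W nullable, giving L | LW.
W -> WcW: W, W nullable, giving Wc | WcW | c | cW.
Unchanged (no nullable symbols): S -> c; L -> SLc; L -> ii; W -> i.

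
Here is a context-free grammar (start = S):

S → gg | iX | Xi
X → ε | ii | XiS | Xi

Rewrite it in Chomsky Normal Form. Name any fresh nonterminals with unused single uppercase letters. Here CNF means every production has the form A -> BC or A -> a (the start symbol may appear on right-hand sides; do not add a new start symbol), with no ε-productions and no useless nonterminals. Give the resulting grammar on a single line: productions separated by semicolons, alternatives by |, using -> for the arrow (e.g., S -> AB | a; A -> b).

S -> i | AX | BB | XA; A -> i; B -> g; C -> AS; X -> i | AA | AS | XA | XC

Nullable: {X}; after ε-elimination: S -> i | Xi | gg | iX; X -> i | Xi | iS | ii | XiS.
No unit productions to eliminate.
TERM: introduce B -> g, A -> i and substitute in every rule of length ≥2.
BIN: X -> XAS becomes X -> XC, C -> AS.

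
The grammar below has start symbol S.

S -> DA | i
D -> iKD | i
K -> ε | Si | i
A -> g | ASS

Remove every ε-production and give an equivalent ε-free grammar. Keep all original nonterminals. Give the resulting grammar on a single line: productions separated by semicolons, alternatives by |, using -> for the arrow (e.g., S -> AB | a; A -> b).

S -> i | DA; A -> g | ASS; D -> i | iD | iKD; K -> i | Si

Nullable set: {K}.
D -> iKD: K nullable, giving iD | iKD.
Drop K -> ε.
Unchanged (no nullable symbols): S -> DA; S -> i; A -> ASS; A -> g; D -> i; K -> Si; K -> i.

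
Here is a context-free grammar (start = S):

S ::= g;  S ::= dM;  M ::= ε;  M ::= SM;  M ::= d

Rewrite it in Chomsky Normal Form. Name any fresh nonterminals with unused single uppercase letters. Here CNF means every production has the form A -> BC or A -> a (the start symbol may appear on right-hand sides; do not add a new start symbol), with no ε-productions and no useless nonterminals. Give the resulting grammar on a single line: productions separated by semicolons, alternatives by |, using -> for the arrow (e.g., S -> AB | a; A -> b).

S -> d | g | AM; A -> d; M -> d | g | AM | SM

Nullable: {M}; after ε-elimination: S -> d | g | dM; M -> S | d | SM.
After unit-elimination: S -> d | g | dM; M -> d | g | SM | dM.
TERM: introduce A -> d and substitute in every rule of length ≥2.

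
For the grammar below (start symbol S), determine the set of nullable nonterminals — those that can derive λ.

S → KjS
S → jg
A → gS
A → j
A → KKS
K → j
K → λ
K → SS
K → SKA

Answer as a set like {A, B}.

{K}

Directly nullable (have an ε-rule): {K}.
Not nullable: A, S — each has a terminal in every rule's right-hand side or depends on a non-nullable symbol.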